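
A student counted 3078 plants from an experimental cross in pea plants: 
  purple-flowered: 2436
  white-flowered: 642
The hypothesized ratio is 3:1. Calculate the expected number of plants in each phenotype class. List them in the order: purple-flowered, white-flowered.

2308.5, 769.5

Total ratio parts = 4. Expected numbers out of 3078:
  purple-flowered: 3078 × 3/4 = 2308.5
  white-flowered: 3078 × 1/4 = 769.5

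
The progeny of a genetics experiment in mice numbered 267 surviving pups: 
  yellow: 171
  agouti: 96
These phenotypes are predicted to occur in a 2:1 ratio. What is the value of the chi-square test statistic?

0.826

Expected counts for N = 267 under a 2:1 ratio (total parts = 3):
  yellow: 267 × 2/3 = 178
  agouti: 267 × 1/3 = 89
χ² = Σ (O − E)² / E
  yellow: (171 − 178)² / 178 = 0.2753
  agouti: (96 − 89)² / 89 = 0.5506
χ² = 0.2753 + 0.5506 = 0.8259 ≈ 0.826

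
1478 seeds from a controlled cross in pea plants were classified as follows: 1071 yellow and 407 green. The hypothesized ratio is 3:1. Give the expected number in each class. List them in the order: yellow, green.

Expected counts for N = 1478 under a 3:1 ratio (total parts = 4):
  yellow: 1478 × 3/4 = 1108.5
  green: 1478 × 1/4 = 369.5

1108.5, 369.5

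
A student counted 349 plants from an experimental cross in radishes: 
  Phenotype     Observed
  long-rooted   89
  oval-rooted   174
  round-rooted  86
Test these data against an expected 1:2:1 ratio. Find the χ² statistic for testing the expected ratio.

Expected counts for N = 349 under a 1:2:1 ratio (total parts = 4):
  long-rooted: 349 × 1/4 = 87.25
  oval-rooted: 349 × 2/4 = 174.5
  round-rooted: 349 × 1/4 = 87.25
χ² = Σ (O − E)² / E
  long-rooted: (89 − 87.25)² / 87.25 = 0.0351
  oval-rooted: (174 − 174.5)² / 174.5 = 0.0014
  round-rooted: (86 − 87.25)² / 87.25 = 0.0179
χ² = 0.0351 + 0.0014 + 0.0179 = 0.0544 ≈ 0.054

0.054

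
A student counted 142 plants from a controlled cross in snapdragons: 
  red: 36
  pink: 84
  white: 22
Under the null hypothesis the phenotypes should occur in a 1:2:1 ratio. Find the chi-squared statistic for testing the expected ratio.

Under the 1:2:1 hypothesis (Σ ratio = 4, N = 142):
  red: 142 × 1/4 = 35.5
  pink: 142 × 2/4 = 71
  white: 142 × 1/4 = 35.5
χ² = Σ (O − E)² / E
  red: (36 − 35.5)² / 35.5 = 0.0070
  pink: (84 − 71)² / 71 = 2.3803
  white: (22 − 35.5)² / 35.5 = 5.1338
χ² = 0.0070 + 2.3803 + 5.1338 = 7.5211 ≈ 7.521

7.521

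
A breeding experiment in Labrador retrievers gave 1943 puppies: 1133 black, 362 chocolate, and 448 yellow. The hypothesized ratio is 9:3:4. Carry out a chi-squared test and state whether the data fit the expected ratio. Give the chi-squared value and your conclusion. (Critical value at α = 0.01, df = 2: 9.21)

4.417; consistent

The 9:3:4 ratio has 16 parts, so with N = 1943 the expected counts are:
  black: 1943 × 9/16 = 1092.9375
  chocolate: 1943 × 3/16 = 364.3125
  yellow: 1943 × 4/16 = 485.75
χ² = Σ (O − E)² / E
  black: (1133 − 1092.9375)² / 1092.9375 = 1.4685
  chocolate: (362 − 364.3125)² / 364.3125 = 0.0147
  yellow: (448 − 485.75)² / 485.75 = 2.9337
χ² = 1.4685 + 0.0147 + 2.9337 = 4.4169 ≈ 4.417
Degrees of freedom = 3 − 1 = 2; critical value at α = 0.01 is 9.21.
Since 4.417 < 9.21, we fail to reject the null hypothesis — the data are consistent with the 9:3:4 ratio.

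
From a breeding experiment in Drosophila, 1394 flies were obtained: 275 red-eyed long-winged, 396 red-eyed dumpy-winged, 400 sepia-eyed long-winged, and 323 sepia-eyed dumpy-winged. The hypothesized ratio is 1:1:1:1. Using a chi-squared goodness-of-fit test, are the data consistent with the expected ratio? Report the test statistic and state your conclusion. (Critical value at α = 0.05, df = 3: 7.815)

31.452; not consistent

Under the 1:1:1:1 hypothesis (Σ ratio = 4, N = 1394):
  red-eyed long-winged: 1394 × 1/4 = 348.5
  red-eyed dumpy-winged: 1394 × 1/4 = 348.5
  sepia-eyed long-winged: 1394 × 1/4 = 348.5
  sepia-eyed dumpy-winged: 1394 × 1/4 = 348.5
χ² = Σ (O − E)² / E
  red-eyed long-winged: (275 − 348.5)² / 348.5 = 15.5014
  red-eyed dumpy-winged: (396 − 348.5)² / 348.5 = 6.4742
  sepia-eyed long-winged: (400 − 348.5)² / 348.5 = 7.6105
  sepia-eyed dumpy-winged: (323 − 348.5)² / 348.5 = 1.8659
χ² = 15.5014 + 6.4742 + 7.6105 + 1.8659 = 31.452
Degrees of freedom = 4 − 1 = 3; critical value at α = 0.05 is 7.815.
Since 31.452 > 7.815, we reject the null hypothesis — the data do not fit the 1:1:1:1 ratio.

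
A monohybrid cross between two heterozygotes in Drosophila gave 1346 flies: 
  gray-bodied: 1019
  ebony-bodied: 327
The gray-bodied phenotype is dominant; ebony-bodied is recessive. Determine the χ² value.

For a monohybrid cross between heterozygotes with complete dominance, the expected phenotypic ratio is 3:1.
The 3:1 ratio has 4 parts, so with N = 1346 the expected counts are:
  gray-bodied: 1346 × 3/4 = 1009.5
  ebony-bodied: 1346 × 1/4 = 336.5
χ² = Σ (O − E)² / E
  gray-bodied: (1019 − 1009.5)² / 1009.5 = 0.0894
  ebony-bodied: (327 − 336.5)² / 336.5 = 0.2682
χ² = 0.0894 + 0.2682 = 0.3576 ≈ 0.358

0.358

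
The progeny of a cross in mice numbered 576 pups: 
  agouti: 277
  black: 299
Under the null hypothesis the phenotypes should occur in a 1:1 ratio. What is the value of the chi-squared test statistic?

0.840

The 1:1 ratio has 2 parts, so with N = 576 the expected counts are:
  agouti: 576 × 1/2 = 288
  black: 576 × 1/2 = 288
χ² = Σ (O − E)² / E
  agouti: (277 − 288)² / 288 = 0.4201
  black: (299 − 288)² / 288 = 0.4201
χ² = 0.4201 + 0.4201 = 0.8402 ≈ 0.840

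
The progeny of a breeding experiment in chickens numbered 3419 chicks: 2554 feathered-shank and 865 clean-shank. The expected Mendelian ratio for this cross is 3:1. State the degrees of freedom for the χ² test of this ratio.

A goodness-of-fit test with 2 phenotype classes has df = 2 − 1 = 1.

1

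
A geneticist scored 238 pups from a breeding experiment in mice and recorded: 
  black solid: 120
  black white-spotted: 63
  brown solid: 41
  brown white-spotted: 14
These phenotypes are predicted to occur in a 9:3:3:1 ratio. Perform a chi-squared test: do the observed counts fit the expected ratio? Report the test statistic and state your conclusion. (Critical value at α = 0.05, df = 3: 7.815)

9.350; not consistent

Total ratio parts = 16. Expected numbers out of 238:
  black solid: 238 × 9/16 = 133.875
  black white-spotted: 238 × 3/16 = 44.625
  brown solid: 238 × 3/16 = 44.625
  brown white-spotted: 238 × 1/16 = 14.875
χ² = Σ (O − E)² / E
  black solid: (120 − 133.875)² / 133.875 = 1.4380
  black white-spotted: (63 − 44.625)² / 44.625 = 7.5662
  brown solid: (41 − 44.625)² / 44.625 = 0.2945
  brown white-spotted: (14 − 14.875)² / 14.875 = 0.0515
χ² = 1.4380 + 7.5662 + 0.2945 + 0.0515 = 9.3502 ≈ 9.350
Degrees of freedom = 4 − 1 = 3; critical value at α = 0.05 is 7.815.
Since 9.350 > 7.815, we reject the null hypothesis — the data do not fit the 9:3:3:1 ratio.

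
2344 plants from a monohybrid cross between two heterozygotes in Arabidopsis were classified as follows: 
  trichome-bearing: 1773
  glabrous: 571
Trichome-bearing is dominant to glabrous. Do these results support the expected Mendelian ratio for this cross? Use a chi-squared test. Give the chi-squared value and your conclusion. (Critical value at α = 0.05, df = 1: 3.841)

0.512; consistent

For a monohybrid cross between heterozygotes with complete dominance, the expected phenotypic ratio is 3:1.
Total ratio parts = 4. Expected numbers out of 2344:
  trichome-bearing: 2344 × 3/4 = 1758
  glabrous: 2344 × 1/4 = 586
χ² = Σ (O − E)² / E
  trichome-bearing: (1773 − 1758)² / 1758 = 0.1280
  glabrous: (571 − 586)² / 586 = 0.3840
χ² = 0.1280 + 0.3840 = 0.512
Degrees of freedom = 2 − 1 = 1; critical value at α = 0.05 is 3.841.
Since 0.512 < 3.841, we fail to reject the null hypothesis — the data are consistent with the 3:1 ratio.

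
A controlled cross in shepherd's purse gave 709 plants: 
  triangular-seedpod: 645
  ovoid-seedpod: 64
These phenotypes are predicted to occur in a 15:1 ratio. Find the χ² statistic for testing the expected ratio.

Total ratio parts = 16. Expected numbers out of 709:
  triangular-seedpod: 709 × 15/16 = 664.6875
  ovoid-seedpod: 709 × 1/16 = 44.3125
χ² = Σ (O − E)² / E
  triangular-seedpod: (645 − 664.6875)² / 664.6875 = 0.5831
  ovoid-seedpod: (64 − 44.3125)² / 44.3125 = 8.7469
χ² = 0.5831 + 8.7469 = 9.330

9.330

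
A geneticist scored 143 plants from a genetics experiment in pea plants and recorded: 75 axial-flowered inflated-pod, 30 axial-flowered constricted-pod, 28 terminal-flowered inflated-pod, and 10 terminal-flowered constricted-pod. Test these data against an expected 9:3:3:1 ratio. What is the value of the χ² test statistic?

0.925

Expected counts for N = 143 under a 9:3:3:1 ratio (total parts = 16):
  axial-flowered inflated-pod: 143 × 9/16 = 80.4375
  axial-flowered constricted-pod: 143 × 3/16 = 26.8125
  terminal-flowered inflated-pod: 143 × 3/16 = 26.8125
  terminal-flowered constricted-pod: 143 × 1/16 = 8.9375
χ² = Σ (O − E)² / E
  axial-flowered inflated-pod: (75 − 80.4375)² / 80.4375 = 0.3676
  axial-flowered constricted-pod: (30 − 26.8125)² / 26.8125 = 0.3789
  terminal-flowered inflated-pod: (28 − 26.8125)² / 26.8125 = 0.0526
  terminal-flowered constricted-pod: (10 − 8.9375)² / 8.9375 = 0.1263
χ² = 0.3676 + 0.3789 + 0.0526 + 0.1263 = 0.9254 ≈ 0.925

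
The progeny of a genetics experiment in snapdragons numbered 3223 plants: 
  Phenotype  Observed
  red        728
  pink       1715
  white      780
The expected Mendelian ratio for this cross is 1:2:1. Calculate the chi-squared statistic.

14.973

The 1:2:1 ratio has 4 parts, so with N = 3223 the expected counts are:
  red: 3223 × 1/4 = 805.75
  pink: 3223 × 2/4 = 1611.5
  white: 3223 × 1/4 = 805.75
χ² = Σ (O − E)² / E
  red: (728 − 805.75)² / 805.75 = 7.5024
  pink: (1715 − 1611.5)² / 1611.5 = 6.6474
  white: (780 − 805.75)² / 805.75 = 0.8229
χ² = 7.5024 + 6.6474 + 0.8229 = 14.9727 ≈ 14.973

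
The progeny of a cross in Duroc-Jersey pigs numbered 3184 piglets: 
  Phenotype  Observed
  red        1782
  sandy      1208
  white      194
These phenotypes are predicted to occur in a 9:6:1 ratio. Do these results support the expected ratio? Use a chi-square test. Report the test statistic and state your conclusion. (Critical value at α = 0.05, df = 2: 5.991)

Expected counts for N = 3184 under a 9:6:1 ratio (total parts = 16):
  red: 3184 × 9/16 = 1791
  sandy: 3184 × 6/16 = 1194
  white: 3184 × 1/16 = 199
χ² = Σ (O − E)² / E
  red: (1782 − 1791)² / 1791 = 0.0452
  sandy: (1208 − 1194)² / 1194 = 0.1642
  white: (194 − 199)² / 199 = 0.1256
χ² = 0.0452 + 0.1642 + 0.1256 = 0.335
Degrees of freedom = 3 − 1 = 2; critical value at α = 0.05 is 5.991.
Since 0.335 < 5.991, we fail to reject the null hypothesis — the data are consistent with the 9:6:1 ratio.

0.335; consistent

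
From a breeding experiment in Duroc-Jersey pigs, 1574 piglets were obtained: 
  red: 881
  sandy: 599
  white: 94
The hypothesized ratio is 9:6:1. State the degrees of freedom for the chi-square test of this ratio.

2

A goodness-of-fit test with 3 phenotype classes has df = 3 − 1 = 2.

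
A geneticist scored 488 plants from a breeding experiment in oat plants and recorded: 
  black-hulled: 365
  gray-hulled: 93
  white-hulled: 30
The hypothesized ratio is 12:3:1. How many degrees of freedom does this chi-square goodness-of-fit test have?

2

A goodness-of-fit test with 3 phenotype classes has df = 3 − 1 = 2.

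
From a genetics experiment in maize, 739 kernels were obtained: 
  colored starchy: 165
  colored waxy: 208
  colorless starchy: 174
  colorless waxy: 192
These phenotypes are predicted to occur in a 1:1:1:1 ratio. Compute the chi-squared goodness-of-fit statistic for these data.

5.947

Expected counts for N = 739 under a 1:1:1:1 ratio (total parts = 4):
  colored starchy: 739 × 1/4 = 184.75
  colored waxy: 739 × 1/4 = 184.75
  colorless starchy: 739 × 1/4 = 184.75
  colorless waxy: 739 × 1/4 = 184.75
χ² = Σ (O − E)² / E
  colored starchy: (165 − 184.75)² / 184.75 = 2.1113
  colored waxy: (208 − 184.75)² / 184.75 = 2.9259
  colorless starchy: (174 − 184.75)² / 184.75 = 0.6255
  colorless waxy: (192 − 184.75)² / 184.75 = 0.2845
χ² = 2.1113 + 2.9259 + 0.6255 + 0.2845 = 5.9472 ≈ 5.947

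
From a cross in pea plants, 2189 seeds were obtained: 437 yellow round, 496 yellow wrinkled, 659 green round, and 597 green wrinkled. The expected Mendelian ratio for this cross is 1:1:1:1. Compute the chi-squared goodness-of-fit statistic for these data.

The 1:1:1:1 ratio has 4 parts, so with N = 2189 the expected counts are:
  yellow round: 2189 × 1/4 = 547.25
  yellow wrinkled: 2189 × 1/4 = 547.25
  green round: 2189 × 1/4 = 547.25
  green wrinkled: 2189 × 1/4 = 547.25
χ² = Σ (O − E)² / E
  yellow round: (437 − 547.25)² / 547.25 = 22.2112
  yellow wrinkled: (496 − 547.25)² / 547.25 = 4.7996
  green round: (659 − 547.25)² / 547.25 = 22.8197
  green wrinkled: (597 − 547.25)² / 547.25 = 4.5227
χ² = 22.2112 + 4.7996 + 22.8197 + 4.5227 = 54.3532 ≈ 54.353

54.353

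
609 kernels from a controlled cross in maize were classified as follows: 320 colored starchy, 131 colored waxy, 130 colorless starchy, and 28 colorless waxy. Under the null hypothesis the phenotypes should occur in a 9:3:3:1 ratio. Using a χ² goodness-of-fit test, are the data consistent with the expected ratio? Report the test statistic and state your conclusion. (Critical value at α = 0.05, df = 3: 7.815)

8.811; not consistent

Total ratio parts = 16. Expected numbers out of 609:
  colored starchy: 609 × 9/16 = 342.5625
  colored waxy: 609 × 3/16 = 114.1875
  colorless starchy: 609 × 3/16 = 114.1875
  colorless waxy: 609 × 1/16 = 38.0625
χ² = Σ (O − E)² / E
  colored starchy: (320 − 342.5625)² / 342.5625 = 1.4861
  colored waxy: (131 − 114.1875)² / 114.1875 = 2.4754
  colorless starchy: (130 − 114.1875)² / 114.1875 = 2.1897
  colorless waxy: (28 − 38.0625)² / 38.0625 = 2.6602
χ² = 1.4861 + 2.4754 + 2.1897 + 2.6602 = 8.8114 ≈ 8.811
Degrees of freedom = 4 − 1 = 3; critical value at α = 0.05 is 7.815.
Since 8.811 > 7.815, we reject the null hypothesis — the data do not fit the 9:3:3:1 ratio.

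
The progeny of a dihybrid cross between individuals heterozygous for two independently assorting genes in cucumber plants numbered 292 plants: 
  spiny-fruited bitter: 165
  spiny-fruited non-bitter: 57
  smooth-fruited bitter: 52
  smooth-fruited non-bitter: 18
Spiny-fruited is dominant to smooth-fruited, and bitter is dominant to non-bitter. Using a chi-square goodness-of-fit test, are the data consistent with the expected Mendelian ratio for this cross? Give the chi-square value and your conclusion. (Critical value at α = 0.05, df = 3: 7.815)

0.237; consistent

A dihybrid F₂ with independent assortment and complete dominance at both loci gives a 9:3:3:1 phenotypic ratio.
The 9:3:3:1 ratio has 16 parts, so with N = 292 the expected counts are:
  spiny-fruited bitter: 292 × 9/16 = 164.25
  spiny-fruited non-bitter: 292 × 3/16 = 54.75
  smooth-fruited bitter: 292 × 3/16 = 54.75
  smooth-fruited non-bitter: 292 × 1/16 = 18.25
χ² = Σ (O − E)² / E
  spiny-fruited bitter: (165 − 164.25)² / 164.25 = 0.0034
  spiny-fruited non-bitter: (57 − 54.75)² / 54.75 = 0.0925
  smooth-fruited bitter: (52 − 54.75)² / 54.75 = 0.1381
  smooth-fruited non-bitter: (18 − 18.25)² / 18.25 = 0.0034
χ² = 0.0034 + 0.0925 + 0.1381 + 0.0034 = 0.2374 ≈ 0.237
Degrees of freedom = 4 − 1 = 3; critical value at α = 0.05 is 7.815.
Since 0.237 < 7.815, we fail to reject the null hypothesis — the data are consistent with the 9:3:3:1 ratio.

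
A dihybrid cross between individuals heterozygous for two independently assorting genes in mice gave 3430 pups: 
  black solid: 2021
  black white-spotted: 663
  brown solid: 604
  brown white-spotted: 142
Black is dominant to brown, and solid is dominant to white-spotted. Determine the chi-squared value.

A dihybrid F₂ with independent assortment and complete dominance at both loci gives a 9:3:3:1 phenotypic ratio.
Total ratio parts = 16. Expected numbers out of 3430:
  black solid: 3430 × 9/16 = 1929.375
  black white-spotted: 3430 × 3/16 = 643.125
  brown solid: 3430 × 3/16 = 643.125
  brown white-spotted: 3430 × 1/16 = 214.375
χ² = Σ (O − E)² / E
  black solid: (2021 − 1929.375)² / 1929.375 = 4.3512
  black white-spotted: (663 − 643.125)² / 643.125 = 0.6142
  brown solid: (604 − 643.125)² / 643.125 = 2.3802
  brown white-spotted: (142 − 214.375)² / 214.375 = 24.4345
χ² = 4.3512 + 0.6142 + 2.3802 + 24.4345 = 31.7801 ≈ 31.780

31.780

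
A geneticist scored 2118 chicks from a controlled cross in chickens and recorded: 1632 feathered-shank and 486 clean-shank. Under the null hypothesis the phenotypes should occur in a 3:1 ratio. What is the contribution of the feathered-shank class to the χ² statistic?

Expected counts for N = 2118 under a 3:1 ratio (total parts = 4):
  feathered-shank: 2118 × 3/4 = 1588.5
  clean-shank: 2118 × 1/4 = 529.5
Contribution of feathered-shank: (1632 − 1588.5)² / 1588.5 = 1.1912

1.191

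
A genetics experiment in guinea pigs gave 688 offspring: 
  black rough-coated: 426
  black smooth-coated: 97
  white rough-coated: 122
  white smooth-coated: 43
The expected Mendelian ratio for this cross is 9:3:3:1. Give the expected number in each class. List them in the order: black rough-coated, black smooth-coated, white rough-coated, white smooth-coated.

387, 129, 129, 43

The 9:3:3:1 ratio has 16 parts, so with N = 688 the expected counts are:
  black rough-coated: 688 × 9/16 = 387
  black smooth-coated: 688 × 3/16 = 129
  white rough-coated: 688 × 3/16 = 129
  white smooth-coated: 688 × 1/16 = 43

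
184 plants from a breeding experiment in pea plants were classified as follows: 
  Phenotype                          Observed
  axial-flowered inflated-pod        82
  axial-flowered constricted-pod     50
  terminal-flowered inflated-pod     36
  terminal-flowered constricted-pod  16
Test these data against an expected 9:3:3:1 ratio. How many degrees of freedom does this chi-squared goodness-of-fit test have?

3

A goodness-of-fit test with 4 phenotype classes has df = 4 − 1 = 3.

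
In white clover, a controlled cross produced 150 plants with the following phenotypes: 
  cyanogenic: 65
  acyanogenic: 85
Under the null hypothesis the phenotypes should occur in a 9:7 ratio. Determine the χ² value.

The 9:7 ratio has 16 parts, so with N = 150 the expected counts are:
  cyanogenic: 150 × 9/16 = 84.375
  acyanogenic: 150 × 7/16 = 65.625
χ² = Σ (O − E)² / E
  cyanogenic: (65 − 84.375)² / 84.375 = 4.4491
  acyanogenic: (85 − 65.625)² / 65.625 = 5.7202
χ² = 4.4491 + 5.7202 = 10.1693 ≈ 10.169

10.169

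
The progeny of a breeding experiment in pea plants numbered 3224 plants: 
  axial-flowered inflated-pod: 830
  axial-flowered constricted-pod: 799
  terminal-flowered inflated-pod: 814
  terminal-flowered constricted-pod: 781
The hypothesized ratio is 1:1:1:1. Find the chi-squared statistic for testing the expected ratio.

Under the 1:1:1:1 hypothesis (Σ ratio = 4, N = 3224):
  axial-flowered inflated-pod: 3224 × 1/4 = 806
  axial-flowered constricted-pod: 3224 × 1/4 = 806
  terminal-flowered inflated-pod: 3224 × 1/4 = 806
  terminal-flowered constricted-pod: 3224 × 1/4 = 806
χ² = Σ (O − E)² / E
  axial-flowered inflated-pod: (830 − 806)² / 806 = 0.7146
  axial-flowered constricted-pod: (799 − 806)² / 806 = 0.0608
  terminal-flowered inflated-pod: (814 − 806)² / 806 = 0.0794
  terminal-flowered constricted-pod: (781 − 806)² / 806 = 0.7754
χ² = 0.7146 + 0.0608 + 0.0794 + 0.7754 = 1.6302 ≈ 1.630

1.630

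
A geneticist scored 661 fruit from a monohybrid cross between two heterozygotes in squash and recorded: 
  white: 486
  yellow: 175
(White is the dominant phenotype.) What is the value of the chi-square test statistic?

For a monohybrid cross between heterozygotes with complete dominance, the expected phenotypic ratio is 3:1.
Total ratio parts = 4. Expected numbers out of 661:
  white: 661 × 3/4 = 495.75
  yellow: 661 × 1/4 = 165.25
χ² = Σ (O − E)² / E
  white: (486 − 495.75)² / 495.75 = 0.1918
  yellow: (175 − 165.25)² / 165.25 = 0.5753
χ² = 0.1918 + 0.5753 = 0.7671 ≈ 0.767

0.767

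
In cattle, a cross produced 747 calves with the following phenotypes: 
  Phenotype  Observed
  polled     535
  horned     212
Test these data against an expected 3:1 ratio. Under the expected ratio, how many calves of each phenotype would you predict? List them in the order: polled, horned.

560.25, 186.75

Total ratio parts = 4. Expected numbers out of 747:
  polled: 747 × 3/4 = 560.25
  horned: 747 × 1/4 = 186.75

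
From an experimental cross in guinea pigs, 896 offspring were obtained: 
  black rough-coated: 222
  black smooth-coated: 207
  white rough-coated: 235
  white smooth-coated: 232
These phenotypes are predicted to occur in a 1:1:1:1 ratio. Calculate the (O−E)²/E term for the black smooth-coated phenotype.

Expected counts for N = 896 under a 1:1:1:1 ratio (total parts = 4):
  black rough-coated: 896 × 1/4 = 224
  black smooth-coated: 896 × 1/4 = 224
  white rough-coated: 896 × 1/4 = 224
  white smooth-coated: 896 × 1/4 = 224
Contribution of black smooth-coated: (207 − 224)² / 224 = 1.2902

1.290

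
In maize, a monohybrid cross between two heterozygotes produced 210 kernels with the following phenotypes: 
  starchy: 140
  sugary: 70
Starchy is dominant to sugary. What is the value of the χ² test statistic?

7.778

For a monohybrid cross between heterozygotes with complete dominance, the expected phenotypic ratio is 3:1.
Expected counts for N = 210 under a 3:1 ratio (total parts = 4):
  starchy: 210 × 3/4 = 157.5
  sugary: 210 × 1/4 = 52.5
χ² = Σ (O − E)² / E
  starchy: (140 − 157.5)² / 157.5 = 1.9444
  sugary: (70 − 52.5)² / 52.5 = 5.8333
χ² = 1.9444 + 5.8333 = 7.7777 ≈ 7.778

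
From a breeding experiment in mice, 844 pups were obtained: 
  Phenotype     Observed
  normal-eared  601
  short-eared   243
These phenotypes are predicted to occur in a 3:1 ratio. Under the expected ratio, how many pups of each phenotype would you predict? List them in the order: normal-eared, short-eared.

633, 211

Total ratio parts = 4. Expected numbers out of 844:
  normal-eared: 844 × 3/4 = 633
  short-eared: 844 × 1/4 = 211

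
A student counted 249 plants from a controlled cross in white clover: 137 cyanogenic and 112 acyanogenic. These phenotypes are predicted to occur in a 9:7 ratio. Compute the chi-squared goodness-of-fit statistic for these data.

Total ratio parts = 16. Expected numbers out of 249:
  cyanogenic: 249 × 9/16 = 140.0625
  acyanogenic: 249 × 7/16 = 108.9375
χ² = Σ (O − E)² / E
  cyanogenic: (137 − 140.0625)² / 140.0625 = 0.0670
  acyanogenic: (112 − 108.9375)² / 108.9375 = 0.0861
χ² = 0.0670 + 0.0861 = 0.1531 ≈ 0.153

0.153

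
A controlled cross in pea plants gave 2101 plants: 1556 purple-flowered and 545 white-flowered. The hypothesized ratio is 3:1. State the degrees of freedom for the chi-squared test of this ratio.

1

A goodness-of-fit test with 2 phenotype classes has df = 2 − 1 = 1.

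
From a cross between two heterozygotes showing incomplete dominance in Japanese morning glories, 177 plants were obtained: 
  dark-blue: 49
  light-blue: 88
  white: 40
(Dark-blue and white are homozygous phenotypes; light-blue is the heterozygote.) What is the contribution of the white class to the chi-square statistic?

With incomplete dominance, a heterozygote × heterozygote cross gives a 1:2:1 phenotypic ratio.
The 1:2:1 ratio has 4 parts, so with N = 177 the expected counts are:
  dark-blue: 177 × 1/4 = 44.25
  light-blue: 177 × 2/4 = 88.5
  white: 177 × 1/4 = 44.25
Contribution of white: (40 − 44.25)² / 44.25 = 0.4082

0.408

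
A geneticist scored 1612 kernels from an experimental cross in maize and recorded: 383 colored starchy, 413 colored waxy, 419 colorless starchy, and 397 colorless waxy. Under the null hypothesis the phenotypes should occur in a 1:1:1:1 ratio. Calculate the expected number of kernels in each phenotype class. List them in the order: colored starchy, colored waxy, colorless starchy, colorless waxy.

403, 403, 403, 403

Expected counts for N = 1612 under a 1:1:1:1 ratio (total parts = 4):
  colored starchy: 1612 × 1/4 = 403
  colored waxy: 1612 × 1/4 = 403
  colorless starchy: 1612 × 1/4 = 403
  colorless waxy: 1612 × 1/4 = 403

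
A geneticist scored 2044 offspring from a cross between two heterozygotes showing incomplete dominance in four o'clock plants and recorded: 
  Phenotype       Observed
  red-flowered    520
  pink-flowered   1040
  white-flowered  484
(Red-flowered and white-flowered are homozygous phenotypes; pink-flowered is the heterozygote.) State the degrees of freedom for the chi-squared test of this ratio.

With incomplete dominance, a heterozygote × heterozygote cross gives a 1:2:1 phenotypic ratio.
A goodness-of-fit test with 3 phenotype classes has df = 3 − 1 = 2.

2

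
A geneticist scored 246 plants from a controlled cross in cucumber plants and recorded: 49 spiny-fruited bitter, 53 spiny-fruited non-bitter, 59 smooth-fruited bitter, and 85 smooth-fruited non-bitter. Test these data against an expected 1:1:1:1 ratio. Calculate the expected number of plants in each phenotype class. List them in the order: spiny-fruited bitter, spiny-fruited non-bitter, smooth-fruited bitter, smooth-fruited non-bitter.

61.5, 61.5, 61.5, 61.5

Total ratio parts = 4. Expected numbers out of 246:
  spiny-fruited bitter: 246 × 1/4 = 61.5
  spiny-fruited non-bitter: 246 × 1/4 = 61.5
  smooth-fruited bitter: 246 × 1/4 = 61.5
  smooth-fruited non-bitter: 246 × 1/4 = 61.5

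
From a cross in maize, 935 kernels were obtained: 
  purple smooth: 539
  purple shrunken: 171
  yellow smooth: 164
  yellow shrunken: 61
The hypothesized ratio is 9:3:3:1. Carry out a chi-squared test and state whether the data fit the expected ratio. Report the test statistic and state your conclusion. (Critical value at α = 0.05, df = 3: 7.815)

Total ratio parts = 16. Expected numbers out of 935:
  purple smooth: 935 × 9/16 = 525.9375
  purple shrunken: 935 × 3/16 = 175.3125
  yellow smooth: 935 × 3/16 = 175.3125
  yellow shrunken: 935 × 1/16 = 58.4375
χ² = Σ (O − E)² / E
  purple smooth: (539 − 525.9375)² / 525.9375 = 0.3244
  purple shrunken: (171 − 175.3125)² / 175.3125 = 0.1061
  yellow smooth: (164 − 175.3125)² / 175.3125 = 0.7300
  yellow shrunken: (61 − 58.4375)² / 58.4375 = 0.1124
χ² = 0.3244 + 0.1061 + 0.7300 + 0.1124 = 1.2729 ≈ 1.273
Degrees of freedom = 4 − 1 = 3; critical value at α = 0.05 is 7.815.
Since 1.273 < 7.815, we fail to reject the null hypothesis — the data are consistent with the 9:3:3:1 ratio.

1.273; consistent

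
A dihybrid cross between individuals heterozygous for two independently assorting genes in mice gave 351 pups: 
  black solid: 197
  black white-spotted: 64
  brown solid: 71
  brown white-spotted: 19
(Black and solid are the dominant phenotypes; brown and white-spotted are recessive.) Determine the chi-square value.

0.853

A dihybrid F₂ with independent assortment and complete dominance at both loci gives a 9:3:3:1 phenotypic ratio.
The 9:3:3:1 ratio has 16 parts, so with N = 351 the expected counts are:
  black solid: 351 × 9/16 = 197.4375
  black white-spotted: 351 × 3/16 = 65.8125
  brown solid: 351 × 3/16 = 65.8125
  brown white-spotted: 351 × 1/16 = 21.9375
χ² = Σ (O − E)² / E
  black solid: (197 − 197.4375)² / 197.4375 = 0.0010
  black white-spotted: (64 − 65.8125)² / 65.8125 = 0.0499
  brown solid: (71 − 65.8125)² / 65.8125 = 0.4089
  brown white-spotted: (19 − 21.9375)² / 21.9375 = 0.3933
χ² = 0.0010 + 0.0499 + 0.4089 + 0.3933 = 0.8531 ≈ 0.853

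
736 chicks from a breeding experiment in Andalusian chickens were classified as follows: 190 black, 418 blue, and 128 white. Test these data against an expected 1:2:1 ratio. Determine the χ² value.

24.033

Expected counts for N = 736 under a 1:2:1 ratio (total parts = 4):
  black: 736 × 1/4 = 184
  blue: 736 × 2/4 = 368
  white: 736 × 1/4 = 184
χ² = Σ (O − E)² / E
  black: (190 − 184)² / 184 = 0.1957
  blue: (418 − 368)² / 368 = 6.7935
  white: (128 − 184)² / 184 = 17.0435
χ² = 0.1957 + 6.7935 + 17.0435 = 24.0327 ≈ 24.033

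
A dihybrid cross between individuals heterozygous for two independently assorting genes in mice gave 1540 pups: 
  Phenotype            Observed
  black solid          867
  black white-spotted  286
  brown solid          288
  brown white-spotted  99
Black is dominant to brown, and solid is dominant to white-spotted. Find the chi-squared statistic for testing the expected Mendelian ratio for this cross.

0.107

A dihybrid F₂ with independent assortment and complete dominance at both loci gives a 9:3:3:1 phenotypic ratio.
Expected counts for N = 1540 under a 9:3:3:1 ratio (total parts = 16):
  black solid: 1540 × 9/16 = 866.25
  black white-spotted: 1540 × 3/16 = 288.75
  brown solid: 1540 × 3/16 = 288.75
  brown white-spotted: 1540 × 1/16 = 96.25
χ² = Σ (O − E)² / E
  black solid: (867 − 866.25)² / 866.25 = 0.0006
  black white-spotted: (286 − 288.75)² / 288.75 = 0.0262
  brown solid: (288 − 288.75)² / 288.75 = 0.0019
  brown white-spotted: (99 − 96.25)² / 96.25 = 0.0786
χ² = 0.0006 + 0.0262 + 0.0019 + 0.0786 = 0.1073 ≈ 0.107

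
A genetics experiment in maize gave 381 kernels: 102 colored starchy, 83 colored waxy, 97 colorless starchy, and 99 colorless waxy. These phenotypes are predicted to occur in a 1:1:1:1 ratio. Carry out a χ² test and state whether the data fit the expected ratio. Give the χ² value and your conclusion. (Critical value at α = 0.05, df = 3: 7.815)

2.234; consistent

Total ratio parts = 4. Expected numbers out of 381:
  colored starchy: 381 × 1/4 = 95.25
  colored waxy: 381 × 1/4 = 95.25
  colorless starchy: 381 × 1/4 = 95.25
  colorless waxy: 381 × 1/4 = 95.25
χ² = Σ (O − E)² / E
  colored starchy: (102 − 95.25)² / 95.25 = 0.4783
  colored waxy: (83 − 95.25)² / 95.25 = 1.5755
  colorless starchy: (97 − 95.25)² / 95.25 = 0.0322
  colorless waxy: (99 − 95.25)² / 95.25 = 0.1476
χ² = 0.4783 + 1.5755 + 0.0322 + 0.1476 = 2.2336 ≈ 2.234
Degrees of freedom = 4 − 1 = 3; critical value at α = 0.05 is 7.815.
Since 2.234 < 7.815, we fail to reject the null hypothesis — the data are consistent with the 1:1:1:1 ratio.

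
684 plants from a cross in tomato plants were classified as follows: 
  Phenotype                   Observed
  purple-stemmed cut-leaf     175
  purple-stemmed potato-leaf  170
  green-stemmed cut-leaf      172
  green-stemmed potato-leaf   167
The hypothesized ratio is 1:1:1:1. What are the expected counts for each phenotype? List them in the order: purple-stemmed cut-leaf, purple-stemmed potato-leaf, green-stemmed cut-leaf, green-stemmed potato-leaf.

Expected counts for N = 684 under a 1:1:1:1 ratio (total parts = 4):
  purple-stemmed cut-leaf: 684 × 1/4 = 171
  purple-stemmed potato-leaf: 684 × 1/4 = 171
  green-stemmed cut-leaf: 684 × 1/4 = 171
  green-stemmed potato-leaf: 684 × 1/4 = 171

171, 171, 171, 171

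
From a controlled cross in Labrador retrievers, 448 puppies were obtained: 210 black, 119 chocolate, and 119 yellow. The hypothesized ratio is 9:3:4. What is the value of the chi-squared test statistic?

22.021

Expected counts for N = 448 under a 9:3:4 ratio (total parts = 16):
  black: 448 × 9/16 = 252
  chocolate: 448 × 3/16 = 84
  yellow: 448 × 4/16 = 112
χ² = Σ (O − E)² / E
  black: (210 − 252)² / 252 = 7.0000
  chocolate: (119 − 84)² / 84 = 14.5833
  yellow: (119 − 112)² / 112 = 0.4375
χ² = 7.0000 + 14.5833 + 0.4375 = 22.0208 ≈ 22.021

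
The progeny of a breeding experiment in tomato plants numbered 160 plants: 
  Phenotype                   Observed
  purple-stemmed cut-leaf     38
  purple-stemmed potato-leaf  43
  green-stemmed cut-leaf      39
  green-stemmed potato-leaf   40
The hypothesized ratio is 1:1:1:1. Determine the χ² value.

0.350

Under the 1:1:1:1 hypothesis (Σ ratio = 4, N = 160):
  purple-stemmed cut-leaf: 160 × 1/4 = 40
  purple-stemmed potato-leaf: 160 × 1/4 = 40
  green-stemmed cut-leaf: 160 × 1/4 = 40
  green-stemmed potato-leaf: 160 × 1/4 = 40
χ² = Σ (O − E)² / E
  purple-stemmed cut-leaf: (38 − 40)² / 40 = 0.1000
  purple-stemmed potato-leaf: (43 − 40)² / 40 = 0.2250
  green-stemmed cut-leaf: (39 − 40)² / 40 = 0.0250
  green-stemmed potato-leaf: (40 − 40)² / 40 = 0.0000
χ² = 0.1000 + 0.2250 + 0.0250 + 0.0000 = 0.350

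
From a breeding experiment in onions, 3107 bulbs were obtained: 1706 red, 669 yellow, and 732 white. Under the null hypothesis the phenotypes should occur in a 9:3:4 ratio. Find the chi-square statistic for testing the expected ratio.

Expected counts for N = 3107 under a 9:3:4 ratio (total parts = 16):
  red: 3107 × 9/16 = 1747.6875
  yellow: 3107 × 3/16 = 582.5625
  white: 3107 × 4/16 = 776.75
χ² = Σ (O − E)² / E
  red: (1706 − 1747.6875)² / 1747.6875 = 0.9944
  yellow: (669 − 582.5625)² / 582.5625 = 12.8251
  white: (732 − 776.75)² / 776.75 = 2.5781
χ² = 0.9944 + 12.8251 + 2.5781 = 16.3976 ≈ 16.398

16.398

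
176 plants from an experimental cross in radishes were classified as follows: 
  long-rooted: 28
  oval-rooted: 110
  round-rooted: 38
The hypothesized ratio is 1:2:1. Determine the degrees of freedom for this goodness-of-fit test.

A goodness-of-fit test with 3 phenotype classes has df = 3 − 1 = 2.

2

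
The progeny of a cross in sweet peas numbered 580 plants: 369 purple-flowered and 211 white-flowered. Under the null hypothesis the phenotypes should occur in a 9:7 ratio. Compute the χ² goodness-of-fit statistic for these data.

The 9:7 ratio has 16 parts, so with N = 580 the expected counts are:
  purple-flowered: 580 × 9/16 = 326.25
  white-flowered: 580 × 7/16 = 253.75
χ² = Σ (O − E)² / E
  purple-flowered: (369 − 326.25)² / 326.25 = 5.6017
  white-flowered: (211 − 253.75)² / 253.75 = 7.2022
χ² = 5.6017 + 7.2022 = 12.8039 ≈ 12.804

12.804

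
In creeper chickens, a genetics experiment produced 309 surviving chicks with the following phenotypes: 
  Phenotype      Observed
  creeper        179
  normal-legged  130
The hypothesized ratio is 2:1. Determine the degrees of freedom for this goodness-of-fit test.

A goodness-of-fit test with 2 phenotype classes has df = 2 − 1 = 1.

1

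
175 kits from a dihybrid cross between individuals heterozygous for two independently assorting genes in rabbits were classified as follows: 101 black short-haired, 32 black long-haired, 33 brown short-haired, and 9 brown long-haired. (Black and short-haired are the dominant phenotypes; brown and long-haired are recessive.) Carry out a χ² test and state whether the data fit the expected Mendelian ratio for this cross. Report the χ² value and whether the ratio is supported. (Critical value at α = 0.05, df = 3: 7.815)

0.431; consistent

A dihybrid F₂ with independent assortment and complete dominance at both loci gives a 9:3:3:1 phenotypic ratio.
Total ratio parts = 16. Expected numbers out of 175:
  black short-haired: 175 × 9/16 = 98.4375
  black long-haired: 175 × 3/16 = 32.8125
  brown short-haired: 175 × 3/16 = 32.8125
  brown long-haired: 175 × 1/16 = 10.9375
χ² = Σ (O − E)² / E
  black short-haired: (101 − 98.4375)² / 98.4375 = 0.0667
  black long-haired: (32 − 32.8125)² / 32.8125 = 0.0201
  brown short-haired: (33 − 32.8125)² / 32.8125 = 0.0011
  brown long-haired: (9 − 10.9375)² / 10.9375 = 0.3432
χ² = 0.0667 + 0.0201 + 0.0011 + 0.3432 = 0.4311 ≈ 0.431
Degrees of freedom = 4 − 1 = 3; critical value at α = 0.05 is 7.815.
Since 0.431 < 7.815, we fail to reject the null hypothesis — the data are consistent with the 9:3:3:1 ratio.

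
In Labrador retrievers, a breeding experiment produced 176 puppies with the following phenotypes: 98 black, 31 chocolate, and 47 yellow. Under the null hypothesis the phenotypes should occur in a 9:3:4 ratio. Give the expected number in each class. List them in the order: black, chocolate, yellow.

99, 33, 44

Total ratio parts = 16. Expected numbers out of 176:
  black: 176 × 9/16 = 99
  chocolate: 176 × 3/16 = 33
  yellow: 176 × 4/16 = 44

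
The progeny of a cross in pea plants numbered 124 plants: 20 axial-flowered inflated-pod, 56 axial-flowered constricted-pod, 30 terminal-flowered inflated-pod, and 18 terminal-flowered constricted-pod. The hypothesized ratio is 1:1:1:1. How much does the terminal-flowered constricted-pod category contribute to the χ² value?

5.452

Expected counts for N = 124 under a 1:1:1:1 ratio (total parts = 4):
  axial-flowered inflated-pod: 124 × 1/4 = 31
  axial-flowered constricted-pod: 124 × 1/4 = 31
  terminal-flowered inflated-pod: 124 × 1/4 = 31
  terminal-flowered constricted-pod: 124 × 1/4 = 31
Contribution of terminal-flowered constricted-pod: (18 − 31)² / 31 = 5.4516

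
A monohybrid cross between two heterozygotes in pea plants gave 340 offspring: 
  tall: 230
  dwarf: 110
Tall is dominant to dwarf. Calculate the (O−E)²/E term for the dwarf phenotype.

For a monohybrid cross between heterozygotes with complete dominance, the expected phenotypic ratio is 3:1.
Under the 3:1 hypothesis (Σ ratio = 4, N = 340):
  tall: 340 × 3/4 = 255
  dwarf: 340 × 1/4 = 85
Contribution of dwarf: (110 − 85)² / 85 = 7.3529

7.353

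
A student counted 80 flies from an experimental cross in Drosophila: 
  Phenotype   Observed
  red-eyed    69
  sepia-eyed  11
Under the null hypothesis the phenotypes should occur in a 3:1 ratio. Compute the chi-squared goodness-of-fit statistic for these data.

5.400

The 3:1 ratio has 4 parts, so with N = 80 the expected counts are:
  red-eyed: 80 × 3/4 = 60
  sepia-eyed: 80 × 1/4 = 20
χ² = Σ (O − E)² / E
  red-eyed: (69 − 60)² / 60 = 1.3500
  sepia-eyed: (11 − 20)² / 20 = 4.0500
χ² = 1.3500 + 4.0500 = 5.400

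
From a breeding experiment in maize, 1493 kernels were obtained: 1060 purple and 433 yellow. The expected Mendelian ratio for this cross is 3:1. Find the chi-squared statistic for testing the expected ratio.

Expected counts for N = 1493 under a 3:1 ratio (total parts = 4):
  purple: 1493 × 3/4 = 1119.75
  yellow: 1493 × 1/4 = 373.25
χ² = Σ (O − E)² / E
  purple: (1060 − 1119.75)² / 1119.75 = 3.1883
  yellow: (433 − 373.25)² / 373.25 = 9.5648
χ² = 3.1883 + 9.5648 = 12.7531 ≈ 12.753

12.753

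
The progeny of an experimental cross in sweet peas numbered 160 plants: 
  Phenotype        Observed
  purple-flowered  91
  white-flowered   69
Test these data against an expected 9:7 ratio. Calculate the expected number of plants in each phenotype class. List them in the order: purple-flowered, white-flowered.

Under the 9:7 hypothesis (Σ ratio = 16, N = 160):
  purple-flowered: 160 × 9/16 = 90
  white-flowered: 160 × 7/16 = 70

90, 70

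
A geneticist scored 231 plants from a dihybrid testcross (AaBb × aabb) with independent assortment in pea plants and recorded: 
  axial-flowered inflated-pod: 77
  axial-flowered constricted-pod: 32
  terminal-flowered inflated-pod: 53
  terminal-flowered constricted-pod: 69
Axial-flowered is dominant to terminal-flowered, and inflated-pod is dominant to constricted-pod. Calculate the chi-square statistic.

A dihybrid testcross with independent assortment gives a 1:1:1:1 ratio.
Under the 1:1:1:1 hypothesis (Σ ratio = 4, N = 231):
  axial-flowered inflated-pod: 231 × 1/4 = 57.75
  axial-flowered constricted-pod: 231 × 1/4 = 57.75
  terminal-flowered inflated-pod: 231 × 1/4 = 57.75
  terminal-flowered constricted-pod: 231 × 1/4 = 57.75
χ² = Σ (O − E)² / E
  axial-flowered inflated-pod: (77 − 57.75)² / 57.75 = 6.4167
  axial-flowered constricted-pod: (32 − 57.75)² / 57.75 = 11.4816
  terminal-flowered inflated-pod: (53 − 57.75)² / 57.75 = 0.3907
  terminal-flowered constricted-pod: (69 − 57.75)² / 57.75 = 2.1916
χ² = 6.4167 + 11.4816 + 0.3907 + 2.1916 = 20.4806 ≈ 20.481

20.481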